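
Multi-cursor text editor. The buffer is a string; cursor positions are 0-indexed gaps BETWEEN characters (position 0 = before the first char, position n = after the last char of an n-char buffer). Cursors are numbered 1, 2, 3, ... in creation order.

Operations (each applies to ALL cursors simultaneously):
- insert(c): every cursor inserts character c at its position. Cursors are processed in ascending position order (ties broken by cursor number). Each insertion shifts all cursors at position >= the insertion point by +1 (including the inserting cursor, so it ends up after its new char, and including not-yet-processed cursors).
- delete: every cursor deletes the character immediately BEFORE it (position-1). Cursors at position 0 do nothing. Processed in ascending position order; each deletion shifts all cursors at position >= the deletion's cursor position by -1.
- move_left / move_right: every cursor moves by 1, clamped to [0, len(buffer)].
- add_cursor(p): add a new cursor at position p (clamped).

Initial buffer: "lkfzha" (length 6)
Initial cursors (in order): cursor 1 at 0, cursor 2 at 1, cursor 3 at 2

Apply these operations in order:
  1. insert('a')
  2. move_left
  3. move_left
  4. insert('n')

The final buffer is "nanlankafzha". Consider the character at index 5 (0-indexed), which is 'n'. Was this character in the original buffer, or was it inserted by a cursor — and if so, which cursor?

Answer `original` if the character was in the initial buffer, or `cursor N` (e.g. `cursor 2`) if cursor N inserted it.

After op 1 (insert('a')): buffer="alakafzha" (len 9), cursors c1@1 c2@3 c3@5, authorship 1.2.3....
After op 2 (move_left): buffer="alakafzha" (len 9), cursors c1@0 c2@2 c3@4, authorship 1.2.3....
After op 3 (move_left): buffer="alakafzha" (len 9), cursors c1@0 c2@1 c3@3, authorship 1.2.3....
After op 4 (insert('n')): buffer="nanlankafzha" (len 12), cursors c1@1 c2@3 c3@6, authorship 112.23.3....
Authorship (.=original, N=cursor N): 1 1 2 . 2 3 . 3 . . . .
Index 5: author = 3

Answer: cursor 3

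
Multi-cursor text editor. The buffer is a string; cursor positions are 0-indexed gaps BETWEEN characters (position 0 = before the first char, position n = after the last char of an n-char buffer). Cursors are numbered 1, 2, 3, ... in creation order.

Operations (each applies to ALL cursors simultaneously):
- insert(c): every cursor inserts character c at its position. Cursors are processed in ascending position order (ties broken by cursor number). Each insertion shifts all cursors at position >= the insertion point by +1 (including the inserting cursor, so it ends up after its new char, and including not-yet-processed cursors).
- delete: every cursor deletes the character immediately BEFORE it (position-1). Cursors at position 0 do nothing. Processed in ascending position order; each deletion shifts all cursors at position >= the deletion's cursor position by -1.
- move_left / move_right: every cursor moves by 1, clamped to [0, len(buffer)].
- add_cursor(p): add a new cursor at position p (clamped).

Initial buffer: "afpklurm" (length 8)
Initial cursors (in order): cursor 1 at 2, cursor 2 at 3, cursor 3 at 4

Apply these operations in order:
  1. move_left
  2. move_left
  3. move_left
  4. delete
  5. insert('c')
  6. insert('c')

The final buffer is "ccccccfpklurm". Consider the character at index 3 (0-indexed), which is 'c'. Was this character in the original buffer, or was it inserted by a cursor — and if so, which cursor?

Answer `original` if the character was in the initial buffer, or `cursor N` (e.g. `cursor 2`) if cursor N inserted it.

After op 1 (move_left): buffer="afpklurm" (len 8), cursors c1@1 c2@2 c3@3, authorship ........
After op 2 (move_left): buffer="afpklurm" (len 8), cursors c1@0 c2@1 c3@2, authorship ........
After op 3 (move_left): buffer="afpklurm" (len 8), cursors c1@0 c2@0 c3@1, authorship ........
After op 4 (delete): buffer="fpklurm" (len 7), cursors c1@0 c2@0 c3@0, authorship .......
After op 5 (insert('c')): buffer="cccfpklurm" (len 10), cursors c1@3 c2@3 c3@3, authorship 123.......
After op 6 (insert('c')): buffer="ccccccfpklurm" (len 13), cursors c1@6 c2@6 c3@6, authorship 123123.......
Authorship (.=original, N=cursor N): 1 2 3 1 2 3 . . . . . . .
Index 3: author = 1

Answer: cursor 1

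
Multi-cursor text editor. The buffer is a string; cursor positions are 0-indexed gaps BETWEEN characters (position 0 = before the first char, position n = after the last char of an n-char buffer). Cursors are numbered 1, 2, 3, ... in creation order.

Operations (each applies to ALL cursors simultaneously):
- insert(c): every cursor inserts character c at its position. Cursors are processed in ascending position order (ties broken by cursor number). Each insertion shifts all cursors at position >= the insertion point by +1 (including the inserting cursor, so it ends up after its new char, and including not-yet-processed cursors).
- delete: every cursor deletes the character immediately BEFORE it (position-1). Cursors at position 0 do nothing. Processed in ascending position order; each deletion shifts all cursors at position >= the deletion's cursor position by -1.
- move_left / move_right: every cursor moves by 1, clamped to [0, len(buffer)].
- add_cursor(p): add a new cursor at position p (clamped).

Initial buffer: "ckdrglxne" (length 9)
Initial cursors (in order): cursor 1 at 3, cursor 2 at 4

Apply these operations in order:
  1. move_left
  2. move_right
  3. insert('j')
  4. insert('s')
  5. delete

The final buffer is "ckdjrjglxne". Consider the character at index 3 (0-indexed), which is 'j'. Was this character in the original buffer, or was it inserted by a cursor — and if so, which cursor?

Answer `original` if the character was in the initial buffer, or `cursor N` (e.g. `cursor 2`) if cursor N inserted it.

After op 1 (move_left): buffer="ckdrglxne" (len 9), cursors c1@2 c2@3, authorship .........
After op 2 (move_right): buffer="ckdrglxne" (len 9), cursors c1@3 c2@4, authorship .........
After op 3 (insert('j')): buffer="ckdjrjglxne" (len 11), cursors c1@4 c2@6, authorship ...1.2.....
After op 4 (insert('s')): buffer="ckdjsrjsglxne" (len 13), cursors c1@5 c2@8, authorship ...11.22.....
After op 5 (delete): buffer="ckdjrjglxne" (len 11), cursors c1@4 c2@6, authorship ...1.2.....
Authorship (.=original, N=cursor N): . . . 1 . 2 . . . . .
Index 3: author = 1

Answer: cursor 1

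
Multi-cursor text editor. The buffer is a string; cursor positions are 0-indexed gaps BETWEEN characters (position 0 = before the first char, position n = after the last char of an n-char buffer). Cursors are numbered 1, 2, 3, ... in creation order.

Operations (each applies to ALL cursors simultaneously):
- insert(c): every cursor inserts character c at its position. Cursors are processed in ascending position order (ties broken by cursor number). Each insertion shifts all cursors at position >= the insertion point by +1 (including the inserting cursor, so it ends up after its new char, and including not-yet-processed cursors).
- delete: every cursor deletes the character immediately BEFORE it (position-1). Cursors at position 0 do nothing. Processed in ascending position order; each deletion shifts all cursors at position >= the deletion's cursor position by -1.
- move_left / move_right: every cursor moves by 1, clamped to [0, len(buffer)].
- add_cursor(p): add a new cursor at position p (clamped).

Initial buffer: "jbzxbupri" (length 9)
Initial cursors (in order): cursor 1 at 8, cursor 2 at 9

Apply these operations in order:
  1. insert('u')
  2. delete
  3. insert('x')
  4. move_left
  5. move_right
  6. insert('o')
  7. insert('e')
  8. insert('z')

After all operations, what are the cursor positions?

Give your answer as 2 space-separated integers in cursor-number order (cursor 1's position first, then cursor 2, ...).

After op 1 (insert('u')): buffer="jbzxbupruiu" (len 11), cursors c1@9 c2@11, authorship ........1.2
After op 2 (delete): buffer="jbzxbupri" (len 9), cursors c1@8 c2@9, authorship .........
After op 3 (insert('x')): buffer="jbzxbuprxix" (len 11), cursors c1@9 c2@11, authorship ........1.2
After op 4 (move_left): buffer="jbzxbuprxix" (len 11), cursors c1@8 c2@10, authorship ........1.2
After op 5 (move_right): buffer="jbzxbuprxix" (len 11), cursors c1@9 c2@11, authorship ........1.2
After op 6 (insert('o')): buffer="jbzxbuprxoixo" (len 13), cursors c1@10 c2@13, authorship ........11.22
After op 7 (insert('e')): buffer="jbzxbuprxoeixoe" (len 15), cursors c1@11 c2@15, authorship ........111.222
After op 8 (insert('z')): buffer="jbzxbuprxoezixoez" (len 17), cursors c1@12 c2@17, authorship ........1111.2222

Answer: 12 17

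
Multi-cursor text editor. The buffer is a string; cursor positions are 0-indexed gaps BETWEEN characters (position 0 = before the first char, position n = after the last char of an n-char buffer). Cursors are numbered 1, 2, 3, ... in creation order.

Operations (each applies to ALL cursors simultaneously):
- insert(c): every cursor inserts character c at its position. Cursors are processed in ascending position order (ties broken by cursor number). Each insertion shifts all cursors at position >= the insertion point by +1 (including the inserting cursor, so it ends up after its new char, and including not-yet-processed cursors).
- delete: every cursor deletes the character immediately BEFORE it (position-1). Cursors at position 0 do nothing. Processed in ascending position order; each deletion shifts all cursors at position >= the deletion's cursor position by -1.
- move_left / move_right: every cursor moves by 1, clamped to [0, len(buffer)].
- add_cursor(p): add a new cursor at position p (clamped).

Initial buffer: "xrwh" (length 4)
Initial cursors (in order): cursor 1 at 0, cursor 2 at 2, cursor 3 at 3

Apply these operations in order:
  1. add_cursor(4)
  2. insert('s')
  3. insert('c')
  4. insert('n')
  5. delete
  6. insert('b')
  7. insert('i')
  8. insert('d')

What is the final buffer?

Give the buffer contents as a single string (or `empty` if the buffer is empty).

After op 1 (add_cursor(4)): buffer="xrwh" (len 4), cursors c1@0 c2@2 c3@3 c4@4, authorship ....
After op 2 (insert('s')): buffer="sxrswshs" (len 8), cursors c1@1 c2@4 c3@6 c4@8, authorship 1..2.3.4
After op 3 (insert('c')): buffer="scxrscwschsc" (len 12), cursors c1@2 c2@6 c3@9 c4@12, authorship 11..22.33.44
After op 4 (insert('n')): buffer="scnxrscnwscnhscn" (len 16), cursors c1@3 c2@8 c3@12 c4@16, authorship 111..222.333.444
After op 5 (delete): buffer="scxrscwschsc" (len 12), cursors c1@2 c2@6 c3@9 c4@12, authorship 11..22.33.44
After op 6 (insert('b')): buffer="scbxrscbwscbhscb" (len 16), cursors c1@3 c2@8 c3@12 c4@16, authorship 111..222.333.444
After op 7 (insert('i')): buffer="scbixrscbiwscbihscbi" (len 20), cursors c1@4 c2@10 c3@15 c4@20, authorship 1111..2222.3333.4444
After op 8 (insert('d')): buffer="scbidxrscbidwscbidhscbid" (len 24), cursors c1@5 c2@12 c3@18 c4@24, authorship 11111..22222.33333.44444

Answer: scbidxrscbidwscbidhscbid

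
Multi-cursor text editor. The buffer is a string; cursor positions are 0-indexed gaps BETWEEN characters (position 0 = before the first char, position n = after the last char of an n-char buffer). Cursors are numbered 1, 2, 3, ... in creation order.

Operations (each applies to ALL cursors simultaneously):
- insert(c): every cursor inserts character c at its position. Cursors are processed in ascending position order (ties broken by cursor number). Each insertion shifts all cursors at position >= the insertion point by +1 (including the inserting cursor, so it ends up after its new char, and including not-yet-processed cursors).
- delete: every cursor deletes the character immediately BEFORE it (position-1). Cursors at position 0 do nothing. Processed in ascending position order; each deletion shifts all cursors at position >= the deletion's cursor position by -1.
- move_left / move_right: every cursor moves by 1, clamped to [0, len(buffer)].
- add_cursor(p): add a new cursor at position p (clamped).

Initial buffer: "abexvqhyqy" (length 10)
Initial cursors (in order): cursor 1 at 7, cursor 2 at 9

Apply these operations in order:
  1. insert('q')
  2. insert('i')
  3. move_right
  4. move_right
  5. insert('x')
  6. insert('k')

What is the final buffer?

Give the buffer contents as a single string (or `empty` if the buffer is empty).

After op 1 (insert('q')): buffer="abexvqhqyqqy" (len 12), cursors c1@8 c2@11, authorship .......1..2.
After op 2 (insert('i')): buffer="abexvqhqiyqqiy" (len 14), cursors c1@9 c2@13, authorship .......11..22.
After op 3 (move_right): buffer="abexvqhqiyqqiy" (len 14), cursors c1@10 c2@14, authorship .......11..22.
After op 4 (move_right): buffer="abexvqhqiyqqiy" (len 14), cursors c1@11 c2@14, authorship .......11..22.
After op 5 (insert('x')): buffer="abexvqhqiyqxqiyx" (len 16), cursors c1@12 c2@16, authorship .......11..122.2
After op 6 (insert('k')): buffer="abexvqhqiyqxkqiyxk" (len 18), cursors c1@13 c2@18, authorship .......11..1122.22

Answer: abexvqhqiyqxkqiyxk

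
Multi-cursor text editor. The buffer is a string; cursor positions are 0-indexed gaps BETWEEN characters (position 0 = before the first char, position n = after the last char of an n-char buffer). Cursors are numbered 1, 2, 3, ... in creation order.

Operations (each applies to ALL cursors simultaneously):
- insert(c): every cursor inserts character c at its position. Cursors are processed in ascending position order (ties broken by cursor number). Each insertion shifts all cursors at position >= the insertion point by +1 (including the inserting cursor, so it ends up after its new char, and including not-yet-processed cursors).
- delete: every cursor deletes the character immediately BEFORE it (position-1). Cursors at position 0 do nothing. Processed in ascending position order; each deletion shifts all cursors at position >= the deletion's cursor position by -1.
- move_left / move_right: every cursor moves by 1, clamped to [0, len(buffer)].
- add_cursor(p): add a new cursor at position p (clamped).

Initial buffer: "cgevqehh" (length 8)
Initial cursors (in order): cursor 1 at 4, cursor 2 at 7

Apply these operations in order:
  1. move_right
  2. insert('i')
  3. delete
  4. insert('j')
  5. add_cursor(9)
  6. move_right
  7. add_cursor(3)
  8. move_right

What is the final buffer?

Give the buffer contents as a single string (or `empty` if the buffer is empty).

Answer: cgevqjehhj

Derivation:
After op 1 (move_right): buffer="cgevqehh" (len 8), cursors c1@5 c2@8, authorship ........
After op 2 (insert('i')): buffer="cgevqiehhi" (len 10), cursors c1@6 c2@10, authorship .....1...2
After op 3 (delete): buffer="cgevqehh" (len 8), cursors c1@5 c2@8, authorship ........
After op 4 (insert('j')): buffer="cgevqjehhj" (len 10), cursors c1@6 c2@10, authorship .....1...2
After op 5 (add_cursor(9)): buffer="cgevqjehhj" (len 10), cursors c1@6 c3@9 c2@10, authorship .....1...2
After op 6 (move_right): buffer="cgevqjehhj" (len 10), cursors c1@7 c2@10 c3@10, authorship .....1...2
After op 7 (add_cursor(3)): buffer="cgevqjehhj" (len 10), cursors c4@3 c1@7 c2@10 c3@10, authorship .....1...2
After op 8 (move_right): buffer="cgevqjehhj" (len 10), cursors c4@4 c1@8 c2@10 c3@10, authorship .....1...2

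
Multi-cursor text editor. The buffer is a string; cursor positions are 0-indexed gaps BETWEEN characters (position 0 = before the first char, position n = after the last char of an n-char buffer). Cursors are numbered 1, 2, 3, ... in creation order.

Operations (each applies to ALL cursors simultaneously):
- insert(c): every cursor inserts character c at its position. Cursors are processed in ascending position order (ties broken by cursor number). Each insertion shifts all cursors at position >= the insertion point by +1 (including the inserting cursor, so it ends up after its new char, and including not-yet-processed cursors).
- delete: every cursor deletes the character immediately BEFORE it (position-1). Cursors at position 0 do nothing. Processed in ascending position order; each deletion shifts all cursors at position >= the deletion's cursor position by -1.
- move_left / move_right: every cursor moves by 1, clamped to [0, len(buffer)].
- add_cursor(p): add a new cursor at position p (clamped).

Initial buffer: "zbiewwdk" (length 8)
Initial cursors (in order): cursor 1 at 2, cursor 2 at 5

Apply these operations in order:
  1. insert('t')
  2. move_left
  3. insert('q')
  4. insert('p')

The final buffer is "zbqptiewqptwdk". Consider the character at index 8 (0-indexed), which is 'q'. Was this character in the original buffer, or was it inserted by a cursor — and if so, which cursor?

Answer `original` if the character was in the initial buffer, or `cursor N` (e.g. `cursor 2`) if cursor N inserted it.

Answer: cursor 2

Derivation:
After op 1 (insert('t')): buffer="zbtiewtwdk" (len 10), cursors c1@3 c2@7, authorship ..1...2...
After op 2 (move_left): buffer="zbtiewtwdk" (len 10), cursors c1@2 c2@6, authorship ..1...2...
After op 3 (insert('q')): buffer="zbqtiewqtwdk" (len 12), cursors c1@3 c2@8, authorship ..11...22...
After op 4 (insert('p')): buffer="zbqptiewqptwdk" (len 14), cursors c1@4 c2@10, authorship ..111...222...
Authorship (.=original, N=cursor N): . . 1 1 1 . . . 2 2 2 . . .
Index 8: author = 2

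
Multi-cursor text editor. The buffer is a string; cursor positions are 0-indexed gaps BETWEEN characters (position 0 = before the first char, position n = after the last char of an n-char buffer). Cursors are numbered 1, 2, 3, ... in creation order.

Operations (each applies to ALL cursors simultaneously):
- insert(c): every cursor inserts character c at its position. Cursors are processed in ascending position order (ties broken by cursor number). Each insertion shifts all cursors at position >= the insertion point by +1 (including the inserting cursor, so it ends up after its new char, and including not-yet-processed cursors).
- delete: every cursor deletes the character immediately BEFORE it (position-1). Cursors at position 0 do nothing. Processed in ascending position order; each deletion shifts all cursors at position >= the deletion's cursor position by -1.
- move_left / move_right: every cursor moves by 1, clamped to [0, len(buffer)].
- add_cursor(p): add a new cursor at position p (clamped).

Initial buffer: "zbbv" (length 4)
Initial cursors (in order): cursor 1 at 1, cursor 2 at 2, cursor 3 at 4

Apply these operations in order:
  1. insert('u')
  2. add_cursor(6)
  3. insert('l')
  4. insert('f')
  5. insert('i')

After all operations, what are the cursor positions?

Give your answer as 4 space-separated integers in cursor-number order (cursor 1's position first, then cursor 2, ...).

Answer: 5 10 19 15

Derivation:
After op 1 (insert('u')): buffer="zububvu" (len 7), cursors c1@2 c2@4 c3@7, authorship .1.2..3
After op 2 (add_cursor(6)): buffer="zububvu" (len 7), cursors c1@2 c2@4 c4@6 c3@7, authorship .1.2..3
After op 3 (insert('l')): buffer="zulbulbvlul" (len 11), cursors c1@3 c2@6 c4@9 c3@11, authorship .11.22..433
After op 4 (insert('f')): buffer="zulfbulfbvlfulf" (len 15), cursors c1@4 c2@8 c4@12 c3@15, authorship .111.222..44333
After op 5 (insert('i')): buffer="zulfibulfibvlfiulfi" (len 19), cursors c1@5 c2@10 c4@15 c3@19, authorship .1111.2222..4443333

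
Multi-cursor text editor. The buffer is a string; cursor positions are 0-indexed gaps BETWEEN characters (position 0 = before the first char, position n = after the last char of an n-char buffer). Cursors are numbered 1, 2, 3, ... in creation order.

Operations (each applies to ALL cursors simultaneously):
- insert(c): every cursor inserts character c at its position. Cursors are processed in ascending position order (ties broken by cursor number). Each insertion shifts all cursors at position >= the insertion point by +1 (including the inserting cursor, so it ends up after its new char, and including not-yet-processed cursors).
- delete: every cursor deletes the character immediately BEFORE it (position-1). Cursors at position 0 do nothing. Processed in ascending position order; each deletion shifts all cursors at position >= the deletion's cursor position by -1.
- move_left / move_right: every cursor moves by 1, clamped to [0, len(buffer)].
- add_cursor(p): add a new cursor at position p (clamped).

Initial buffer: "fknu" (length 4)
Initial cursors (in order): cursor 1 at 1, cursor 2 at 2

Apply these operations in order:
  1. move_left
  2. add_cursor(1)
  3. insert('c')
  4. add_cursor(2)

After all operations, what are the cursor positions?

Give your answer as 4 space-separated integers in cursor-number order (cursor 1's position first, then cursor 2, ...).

After op 1 (move_left): buffer="fknu" (len 4), cursors c1@0 c2@1, authorship ....
After op 2 (add_cursor(1)): buffer="fknu" (len 4), cursors c1@0 c2@1 c3@1, authorship ....
After op 3 (insert('c')): buffer="cfccknu" (len 7), cursors c1@1 c2@4 c3@4, authorship 1.23...
After op 4 (add_cursor(2)): buffer="cfccknu" (len 7), cursors c1@1 c4@2 c2@4 c3@4, authorship 1.23...

Answer: 1 4 4 2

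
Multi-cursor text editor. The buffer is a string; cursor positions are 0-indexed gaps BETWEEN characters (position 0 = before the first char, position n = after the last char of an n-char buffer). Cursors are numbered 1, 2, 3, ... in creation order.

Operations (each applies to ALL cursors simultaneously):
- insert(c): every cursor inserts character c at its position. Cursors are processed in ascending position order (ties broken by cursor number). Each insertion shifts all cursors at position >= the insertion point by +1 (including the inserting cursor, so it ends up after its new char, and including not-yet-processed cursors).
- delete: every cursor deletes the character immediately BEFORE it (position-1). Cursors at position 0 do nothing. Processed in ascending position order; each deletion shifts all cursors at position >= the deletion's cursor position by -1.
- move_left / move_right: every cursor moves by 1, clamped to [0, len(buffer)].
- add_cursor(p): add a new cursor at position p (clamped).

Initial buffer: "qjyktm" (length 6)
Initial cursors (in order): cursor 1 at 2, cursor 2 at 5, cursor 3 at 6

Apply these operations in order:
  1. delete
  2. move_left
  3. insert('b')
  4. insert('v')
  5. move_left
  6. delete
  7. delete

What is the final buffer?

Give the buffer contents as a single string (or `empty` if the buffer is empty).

Answer: vqvk

Derivation:
After op 1 (delete): buffer="qyk" (len 3), cursors c1@1 c2@3 c3@3, authorship ...
After op 2 (move_left): buffer="qyk" (len 3), cursors c1@0 c2@2 c3@2, authorship ...
After op 3 (insert('b')): buffer="bqybbk" (len 6), cursors c1@1 c2@5 c3@5, authorship 1..23.
After op 4 (insert('v')): buffer="bvqybbvvk" (len 9), cursors c1@2 c2@8 c3@8, authorship 11..2323.
After op 5 (move_left): buffer="bvqybbvvk" (len 9), cursors c1@1 c2@7 c3@7, authorship 11..2323.
After op 6 (delete): buffer="vqybvk" (len 6), cursors c1@0 c2@4 c3@4, authorship 1..23.
After op 7 (delete): buffer="vqvk" (len 4), cursors c1@0 c2@2 c3@2, authorship 1.3.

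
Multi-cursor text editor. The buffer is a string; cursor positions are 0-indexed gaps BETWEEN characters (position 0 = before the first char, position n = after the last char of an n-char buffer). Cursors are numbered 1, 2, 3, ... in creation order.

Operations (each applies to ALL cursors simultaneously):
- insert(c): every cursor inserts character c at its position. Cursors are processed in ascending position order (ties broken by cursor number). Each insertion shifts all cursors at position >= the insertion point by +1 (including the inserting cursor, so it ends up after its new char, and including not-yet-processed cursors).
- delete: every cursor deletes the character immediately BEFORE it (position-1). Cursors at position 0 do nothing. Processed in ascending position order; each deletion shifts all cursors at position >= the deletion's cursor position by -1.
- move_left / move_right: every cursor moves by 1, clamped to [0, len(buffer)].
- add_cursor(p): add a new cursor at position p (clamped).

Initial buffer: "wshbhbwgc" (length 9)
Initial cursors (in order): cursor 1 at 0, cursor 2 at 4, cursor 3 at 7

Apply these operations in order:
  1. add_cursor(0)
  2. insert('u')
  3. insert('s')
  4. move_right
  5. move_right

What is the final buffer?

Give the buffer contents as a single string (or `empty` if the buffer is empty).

Answer: uusswshbushbwusgc

Derivation:
After op 1 (add_cursor(0)): buffer="wshbhbwgc" (len 9), cursors c1@0 c4@0 c2@4 c3@7, authorship .........
After op 2 (insert('u')): buffer="uuwshbuhbwugc" (len 13), cursors c1@2 c4@2 c2@7 c3@11, authorship 14....2...3..
After op 3 (insert('s')): buffer="uusswshbushbwusgc" (len 17), cursors c1@4 c4@4 c2@10 c3@15, authorship 1414....22...33..
After op 4 (move_right): buffer="uusswshbushbwusgc" (len 17), cursors c1@5 c4@5 c2@11 c3@16, authorship 1414....22...33..
After op 5 (move_right): buffer="uusswshbushbwusgc" (len 17), cursors c1@6 c4@6 c2@12 c3@17, authorship 1414....22...33..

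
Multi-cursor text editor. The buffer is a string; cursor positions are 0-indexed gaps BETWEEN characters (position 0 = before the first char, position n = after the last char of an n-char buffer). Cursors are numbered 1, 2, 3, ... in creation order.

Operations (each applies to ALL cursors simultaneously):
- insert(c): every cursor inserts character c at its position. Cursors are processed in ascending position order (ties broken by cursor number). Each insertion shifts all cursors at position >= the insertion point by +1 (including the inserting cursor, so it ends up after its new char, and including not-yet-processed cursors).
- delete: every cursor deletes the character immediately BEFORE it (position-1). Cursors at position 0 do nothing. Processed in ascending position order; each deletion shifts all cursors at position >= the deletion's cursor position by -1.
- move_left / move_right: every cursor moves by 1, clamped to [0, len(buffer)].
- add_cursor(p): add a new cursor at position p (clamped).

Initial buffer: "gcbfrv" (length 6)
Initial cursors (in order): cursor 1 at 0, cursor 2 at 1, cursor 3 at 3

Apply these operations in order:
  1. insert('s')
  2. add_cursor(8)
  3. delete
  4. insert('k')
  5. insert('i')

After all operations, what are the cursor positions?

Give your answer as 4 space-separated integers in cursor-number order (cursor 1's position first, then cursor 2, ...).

Answer: 2 5 9 12

Derivation:
After op 1 (insert('s')): buffer="sgscbsfrv" (len 9), cursors c1@1 c2@3 c3@6, authorship 1.2..3...
After op 2 (add_cursor(8)): buffer="sgscbsfrv" (len 9), cursors c1@1 c2@3 c3@6 c4@8, authorship 1.2..3...
After op 3 (delete): buffer="gcbfv" (len 5), cursors c1@0 c2@1 c3@3 c4@4, authorship .....
After op 4 (insert('k')): buffer="kgkcbkfkv" (len 9), cursors c1@1 c2@3 c3@6 c4@8, authorship 1.2..3.4.
After op 5 (insert('i')): buffer="kigkicbkifkiv" (len 13), cursors c1@2 c2@5 c3@9 c4@12, authorship 11.22..33.44.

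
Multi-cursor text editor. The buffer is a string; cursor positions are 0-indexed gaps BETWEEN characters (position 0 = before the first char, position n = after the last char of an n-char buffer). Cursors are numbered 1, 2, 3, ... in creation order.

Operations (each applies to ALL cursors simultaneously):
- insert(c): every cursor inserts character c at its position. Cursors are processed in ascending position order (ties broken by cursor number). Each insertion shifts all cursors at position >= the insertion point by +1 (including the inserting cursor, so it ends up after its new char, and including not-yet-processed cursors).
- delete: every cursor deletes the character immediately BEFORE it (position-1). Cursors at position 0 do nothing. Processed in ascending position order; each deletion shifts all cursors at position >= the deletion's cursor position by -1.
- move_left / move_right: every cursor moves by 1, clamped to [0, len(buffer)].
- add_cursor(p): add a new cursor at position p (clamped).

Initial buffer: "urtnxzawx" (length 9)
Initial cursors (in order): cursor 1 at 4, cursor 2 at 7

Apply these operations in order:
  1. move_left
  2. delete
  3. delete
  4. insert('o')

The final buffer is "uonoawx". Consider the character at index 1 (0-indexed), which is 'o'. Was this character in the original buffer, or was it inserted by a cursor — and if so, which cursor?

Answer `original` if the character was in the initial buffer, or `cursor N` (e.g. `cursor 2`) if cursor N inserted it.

After op 1 (move_left): buffer="urtnxzawx" (len 9), cursors c1@3 c2@6, authorship .........
After op 2 (delete): buffer="urnxawx" (len 7), cursors c1@2 c2@4, authorship .......
After op 3 (delete): buffer="unawx" (len 5), cursors c1@1 c2@2, authorship .....
After op 4 (insert('o')): buffer="uonoawx" (len 7), cursors c1@2 c2@4, authorship .1.2...
Authorship (.=original, N=cursor N): . 1 . 2 . . .
Index 1: author = 1

Answer: cursor 1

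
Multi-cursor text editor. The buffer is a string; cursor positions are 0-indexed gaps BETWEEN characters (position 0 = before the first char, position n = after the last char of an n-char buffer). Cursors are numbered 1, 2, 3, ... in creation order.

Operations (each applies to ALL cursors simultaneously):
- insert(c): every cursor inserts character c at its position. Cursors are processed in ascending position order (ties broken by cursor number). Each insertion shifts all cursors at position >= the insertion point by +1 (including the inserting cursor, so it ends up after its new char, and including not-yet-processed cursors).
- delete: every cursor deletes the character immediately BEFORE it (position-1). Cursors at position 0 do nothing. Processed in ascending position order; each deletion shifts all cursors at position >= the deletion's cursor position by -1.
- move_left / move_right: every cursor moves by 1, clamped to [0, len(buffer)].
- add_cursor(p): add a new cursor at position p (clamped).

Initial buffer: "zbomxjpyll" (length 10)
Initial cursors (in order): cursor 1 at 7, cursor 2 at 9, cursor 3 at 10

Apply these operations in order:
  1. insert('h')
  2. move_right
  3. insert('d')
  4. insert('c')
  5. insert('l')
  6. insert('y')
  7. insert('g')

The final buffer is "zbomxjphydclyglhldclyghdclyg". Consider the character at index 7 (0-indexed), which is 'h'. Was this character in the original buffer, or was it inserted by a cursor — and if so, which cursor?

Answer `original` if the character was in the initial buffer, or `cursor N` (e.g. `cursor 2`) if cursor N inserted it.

After op 1 (insert('h')): buffer="zbomxjphylhlh" (len 13), cursors c1@8 c2@11 c3@13, authorship .......1..2.3
After op 2 (move_right): buffer="zbomxjphylhlh" (len 13), cursors c1@9 c2@12 c3@13, authorship .......1..2.3
After op 3 (insert('d')): buffer="zbomxjphydlhldhd" (len 16), cursors c1@10 c2@14 c3@16, authorship .......1.1.2.233
After op 4 (insert('c')): buffer="zbomxjphydclhldchdc" (len 19), cursors c1@11 c2@16 c3@19, authorship .......1.11.2.22333
After op 5 (insert('l')): buffer="zbomxjphydcllhldclhdcl" (len 22), cursors c1@12 c2@18 c3@22, authorship .......1.111.2.2223333
After op 6 (insert('y')): buffer="zbomxjphydclylhldclyhdcly" (len 25), cursors c1@13 c2@20 c3@25, authorship .......1.1111.2.222233333
After op 7 (insert('g')): buffer="zbomxjphydclyglhldclyghdclyg" (len 28), cursors c1@14 c2@22 c3@28, authorship .......1.11111.2.22222333333
Authorship (.=original, N=cursor N): . . . . . . . 1 . 1 1 1 1 1 . 2 . 2 2 2 2 2 3 3 3 3 3 3
Index 7: author = 1

Answer: cursor 1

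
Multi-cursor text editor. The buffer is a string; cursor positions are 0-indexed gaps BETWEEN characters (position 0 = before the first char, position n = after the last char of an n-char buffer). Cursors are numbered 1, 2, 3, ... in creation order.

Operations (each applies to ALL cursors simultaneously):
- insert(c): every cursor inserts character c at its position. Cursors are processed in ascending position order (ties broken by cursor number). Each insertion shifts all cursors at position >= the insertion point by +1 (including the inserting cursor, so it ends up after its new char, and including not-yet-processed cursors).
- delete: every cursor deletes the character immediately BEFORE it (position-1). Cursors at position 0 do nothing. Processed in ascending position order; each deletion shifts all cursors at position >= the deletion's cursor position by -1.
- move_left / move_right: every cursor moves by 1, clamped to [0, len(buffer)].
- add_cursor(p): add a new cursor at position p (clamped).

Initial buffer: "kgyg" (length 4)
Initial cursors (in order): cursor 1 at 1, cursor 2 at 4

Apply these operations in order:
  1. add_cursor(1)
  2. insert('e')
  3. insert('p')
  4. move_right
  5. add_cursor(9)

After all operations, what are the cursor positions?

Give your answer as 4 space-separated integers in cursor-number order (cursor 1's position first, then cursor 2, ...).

Answer: 6 10 6 9

Derivation:
After op 1 (add_cursor(1)): buffer="kgyg" (len 4), cursors c1@1 c3@1 c2@4, authorship ....
After op 2 (insert('e')): buffer="keegyge" (len 7), cursors c1@3 c3@3 c2@7, authorship .13...2
After op 3 (insert('p')): buffer="keeppgygep" (len 10), cursors c1@5 c3@5 c2@10, authorship .1313...22
After op 4 (move_right): buffer="keeppgygep" (len 10), cursors c1@6 c3@6 c2@10, authorship .1313...22
After op 5 (add_cursor(9)): buffer="keeppgygep" (len 10), cursors c1@6 c3@6 c4@9 c2@10, authorship .1313...22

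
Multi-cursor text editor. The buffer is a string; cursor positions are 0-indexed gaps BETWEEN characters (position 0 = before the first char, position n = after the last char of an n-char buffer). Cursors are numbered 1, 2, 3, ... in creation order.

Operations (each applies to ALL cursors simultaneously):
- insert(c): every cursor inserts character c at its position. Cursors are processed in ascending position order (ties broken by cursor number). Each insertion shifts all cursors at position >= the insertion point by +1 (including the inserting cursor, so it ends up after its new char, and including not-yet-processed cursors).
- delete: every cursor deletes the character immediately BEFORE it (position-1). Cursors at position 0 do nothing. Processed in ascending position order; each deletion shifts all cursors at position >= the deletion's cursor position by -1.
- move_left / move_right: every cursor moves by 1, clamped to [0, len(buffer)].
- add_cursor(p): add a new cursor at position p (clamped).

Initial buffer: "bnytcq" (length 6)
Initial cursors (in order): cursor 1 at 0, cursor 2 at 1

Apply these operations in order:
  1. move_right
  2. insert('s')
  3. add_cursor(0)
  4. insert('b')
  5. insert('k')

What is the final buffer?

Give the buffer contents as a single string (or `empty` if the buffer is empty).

After op 1 (move_right): buffer="bnytcq" (len 6), cursors c1@1 c2@2, authorship ......
After op 2 (insert('s')): buffer="bsnsytcq" (len 8), cursors c1@2 c2@4, authorship .1.2....
After op 3 (add_cursor(0)): buffer="bsnsytcq" (len 8), cursors c3@0 c1@2 c2@4, authorship .1.2....
After op 4 (insert('b')): buffer="bbsbnsbytcq" (len 11), cursors c3@1 c1@4 c2@7, authorship 3.11.22....
After op 5 (insert('k')): buffer="bkbsbknsbkytcq" (len 14), cursors c3@2 c1@6 c2@10, authorship 33.111.222....

Answer: bkbsbknsbkytcq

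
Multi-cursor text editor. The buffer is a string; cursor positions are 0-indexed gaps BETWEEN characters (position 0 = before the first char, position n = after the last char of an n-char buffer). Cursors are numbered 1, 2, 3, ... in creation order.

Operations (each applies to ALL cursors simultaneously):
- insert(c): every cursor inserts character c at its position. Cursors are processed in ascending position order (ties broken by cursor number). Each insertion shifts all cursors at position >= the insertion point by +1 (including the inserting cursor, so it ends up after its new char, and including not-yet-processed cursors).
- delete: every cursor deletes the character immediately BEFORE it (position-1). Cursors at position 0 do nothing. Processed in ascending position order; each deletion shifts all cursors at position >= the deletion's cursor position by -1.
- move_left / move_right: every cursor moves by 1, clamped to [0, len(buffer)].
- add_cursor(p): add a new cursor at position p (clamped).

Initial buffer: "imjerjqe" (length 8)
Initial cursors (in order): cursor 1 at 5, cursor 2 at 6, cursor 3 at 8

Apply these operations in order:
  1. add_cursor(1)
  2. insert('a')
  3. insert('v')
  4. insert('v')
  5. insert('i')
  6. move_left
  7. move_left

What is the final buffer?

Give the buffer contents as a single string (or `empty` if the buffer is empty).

Answer: iavvimjeravvijavviqeavvi

Derivation:
After op 1 (add_cursor(1)): buffer="imjerjqe" (len 8), cursors c4@1 c1@5 c2@6 c3@8, authorship ........
After op 2 (insert('a')): buffer="iamjerajaqea" (len 12), cursors c4@2 c1@7 c2@9 c3@12, authorship .4....1.2..3
After op 3 (insert('v')): buffer="iavmjeravjavqeav" (len 16), cursors c4@3 c1@9 c2@12 c3@16, authorship .44....11.22..33
After op 4 (insert('v')): buffer="iavvmjeravvjavvqeavv" (len 20), cursors c4@4 c1@11 c2@15 c3@20, authorship .444....111.222..333
After op 5 (insert('i')): buffer="iavvimjeravvijavviqeavvi" (len 24), cursors c4@5 c1@13 c2@18 c3@24, authorship .4444....1111.2222..3333
After op 6 (move_left): buffer="iavvimjeravvijavviqeavvi" (len 24), cursors c4@4 c1@12 c2@17 c3@23, authorship .4444....1111.2222..3333
After op 7 (move_left): buffer="iavvimjeravvijavviqeavvi" (len 24), cursors c4@3 c1@11 c2@16 c3@22, authorship .4444....1111.2222..3333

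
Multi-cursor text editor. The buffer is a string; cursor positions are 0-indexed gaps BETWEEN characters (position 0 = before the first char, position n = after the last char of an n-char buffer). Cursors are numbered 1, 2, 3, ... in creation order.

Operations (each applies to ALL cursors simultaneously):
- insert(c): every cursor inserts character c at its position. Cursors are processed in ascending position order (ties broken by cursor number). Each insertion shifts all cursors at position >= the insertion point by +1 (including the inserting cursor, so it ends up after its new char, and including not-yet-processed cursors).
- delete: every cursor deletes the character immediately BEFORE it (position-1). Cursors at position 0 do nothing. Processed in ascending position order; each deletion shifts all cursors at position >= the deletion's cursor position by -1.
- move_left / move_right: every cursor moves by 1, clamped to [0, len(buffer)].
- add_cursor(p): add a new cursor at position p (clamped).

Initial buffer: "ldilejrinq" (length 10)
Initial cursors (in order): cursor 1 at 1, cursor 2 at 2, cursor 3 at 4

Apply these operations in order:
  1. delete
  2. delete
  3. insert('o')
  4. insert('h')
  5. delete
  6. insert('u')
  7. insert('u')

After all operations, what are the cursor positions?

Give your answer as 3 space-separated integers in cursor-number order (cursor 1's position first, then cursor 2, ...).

After op 1 (delete): buffer="iejrinq" (len 7), cursors c1@0 c2@0 c3@1, authorship .......
After op 2 (delete): buffer="ejrinq" (len 6), cursors c1@0 c2@0 c3@0, authorship ......
After op 3 (insert('o')): buffer="oooejrinq" (len 9), cursors c1@3 c2@3 c3@3, authorship 123......
After op 4 (insert('h')): buffer="ooohhhejrinq" (len 12), cursors c1@6 c2@6 c3@6, authorship 123123......
After op 5 (delete): buffer="oooejrinq" (len 9), cursors c1@3 c2@3 c3@3, authorship 123......
After op 6 (insert('u')): buffer="ooouuuejrinq" (len 12), cursors c1@6 c2@6 c3@6, authorship 123123......
After op 7 (insert('u')): buffer="ooouuuuuuejrinq" (len 15), cursors c1@9 c2@9 c3@9, authorship 123123123......

Answer: 9 9 9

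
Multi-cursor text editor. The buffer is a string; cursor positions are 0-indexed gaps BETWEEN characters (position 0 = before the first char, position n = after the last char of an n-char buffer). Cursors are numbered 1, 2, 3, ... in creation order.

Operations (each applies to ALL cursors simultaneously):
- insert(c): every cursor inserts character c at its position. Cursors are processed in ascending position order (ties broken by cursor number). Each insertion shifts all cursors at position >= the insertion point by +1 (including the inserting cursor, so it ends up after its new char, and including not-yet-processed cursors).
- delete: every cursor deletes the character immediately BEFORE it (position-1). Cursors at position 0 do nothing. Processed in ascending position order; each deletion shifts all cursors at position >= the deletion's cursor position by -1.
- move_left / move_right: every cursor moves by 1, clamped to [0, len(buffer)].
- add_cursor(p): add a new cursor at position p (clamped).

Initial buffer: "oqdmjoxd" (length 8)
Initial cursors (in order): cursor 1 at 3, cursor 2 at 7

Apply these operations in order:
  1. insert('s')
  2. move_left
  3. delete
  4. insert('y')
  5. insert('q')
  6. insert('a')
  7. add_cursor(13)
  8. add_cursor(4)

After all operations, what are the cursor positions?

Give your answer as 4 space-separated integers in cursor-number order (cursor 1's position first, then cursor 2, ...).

After op 1 (insert('s')): buffer="oqdsmjoxsd" (len 10), cursors c1@4 c2@9, authorship ...1....2.
After op 2 (move_left): buffer="oqdsmjoxsd" (len 10), cursors c1@3 c2@8, authorship ...1....2.
After op 3 (delete): buffer="oqsmjosd" (len 8), cursors c1@2 c2@6, authorship ..1...2.
After op 4 (insert('y')): buffer="oqysmjoysd" (len 10), cursors c1@3 c2@8, authorship ..11...22.
After op 5 (insert('q')): buffer="oqyqsmjoyqsd" (len 12), cursors c1@4 c2@10, authorship ..111...222.
After op 6 (insert('a')): buffer="oqyqasmjoyqasd" (len 14), cursors c1@5 c2@12, authorship ..1111...2222.
After op 7 (add_cursor(13)): buffer="oqyqasmjoyqasd" (len 14), cursors c1@5 c2@12 c3@13, authorship ..1111...2222.
After op 8 (add_cursor(4)): buffer="oqyqasmjoyqasd" (len 14), cursors c4@4 c1@5 c2@12 c3@13, authorship ..1111...2222.

Answer: 5 12 13 4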